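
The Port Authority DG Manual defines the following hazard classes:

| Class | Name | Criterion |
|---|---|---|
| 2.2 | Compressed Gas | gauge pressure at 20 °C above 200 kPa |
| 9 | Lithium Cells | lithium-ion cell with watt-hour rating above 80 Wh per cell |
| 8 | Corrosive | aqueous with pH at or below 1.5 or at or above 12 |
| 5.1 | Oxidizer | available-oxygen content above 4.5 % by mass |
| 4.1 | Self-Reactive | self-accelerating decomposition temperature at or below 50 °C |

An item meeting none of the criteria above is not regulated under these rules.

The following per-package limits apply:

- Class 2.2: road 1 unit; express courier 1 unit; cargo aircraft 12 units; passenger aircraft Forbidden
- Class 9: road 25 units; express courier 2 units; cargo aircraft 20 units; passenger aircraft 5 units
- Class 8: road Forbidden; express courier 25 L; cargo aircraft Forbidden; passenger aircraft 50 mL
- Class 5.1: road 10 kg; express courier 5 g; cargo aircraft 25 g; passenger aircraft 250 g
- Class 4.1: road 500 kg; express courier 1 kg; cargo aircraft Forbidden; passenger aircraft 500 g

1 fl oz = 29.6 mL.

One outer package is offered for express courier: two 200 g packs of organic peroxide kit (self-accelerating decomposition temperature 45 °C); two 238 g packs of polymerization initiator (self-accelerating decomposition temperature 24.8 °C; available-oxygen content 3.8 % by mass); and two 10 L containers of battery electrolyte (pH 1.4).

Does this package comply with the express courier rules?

Yes

With self-accelerating decomposition temperature 45 °C (≤ 50 °C), the organic peroxide kit falls in Class 4.1.
Self-accelerating decomposition temperature 24.8 °C meets the Class 4.1 criterion (Self-Reactive), so the polymerization initiator is Class 4.1.
Battery electrolyte: pH 1.4 ≤ 1.5 → Class 8 (Corrosive).
Class 4.1 net quantity: (two 200 g packs = 400 g) + (two 238 g packs = 476 g) = 876 g.
That is within the Class 4.1 express courier limit of 1 kg.
Class 8 quantity: two 10 L containers = 20 L.
That is within the Class 8 express courier limit of 25 L.
Every hazard class is within its express courier limit and no segregation rule is violated.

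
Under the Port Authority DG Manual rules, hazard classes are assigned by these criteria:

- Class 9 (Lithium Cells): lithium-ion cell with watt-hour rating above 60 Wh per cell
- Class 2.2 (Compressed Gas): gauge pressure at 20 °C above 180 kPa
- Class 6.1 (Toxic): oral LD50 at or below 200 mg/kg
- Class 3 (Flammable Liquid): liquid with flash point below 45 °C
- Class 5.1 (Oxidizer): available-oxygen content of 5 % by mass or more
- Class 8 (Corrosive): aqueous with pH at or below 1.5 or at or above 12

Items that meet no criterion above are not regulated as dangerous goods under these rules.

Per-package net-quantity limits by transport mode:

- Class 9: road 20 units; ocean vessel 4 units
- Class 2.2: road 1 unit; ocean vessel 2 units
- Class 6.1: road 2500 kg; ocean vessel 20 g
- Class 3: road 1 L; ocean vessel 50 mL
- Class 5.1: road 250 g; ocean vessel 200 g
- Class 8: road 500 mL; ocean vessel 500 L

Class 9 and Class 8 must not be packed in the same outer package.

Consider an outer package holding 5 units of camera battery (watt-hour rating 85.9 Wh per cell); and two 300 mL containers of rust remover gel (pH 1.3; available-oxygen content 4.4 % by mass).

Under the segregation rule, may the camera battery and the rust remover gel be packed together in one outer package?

Camera battery: watt-hour rating 85.9 Wh per cell > 60 Wh per cell → Class 9 (Lithium Cells).
With pH 1.3 (≤ 1.5), the rust remover gel falls in Class 8.
Class 9 and Class 8 may not share an outer package.

No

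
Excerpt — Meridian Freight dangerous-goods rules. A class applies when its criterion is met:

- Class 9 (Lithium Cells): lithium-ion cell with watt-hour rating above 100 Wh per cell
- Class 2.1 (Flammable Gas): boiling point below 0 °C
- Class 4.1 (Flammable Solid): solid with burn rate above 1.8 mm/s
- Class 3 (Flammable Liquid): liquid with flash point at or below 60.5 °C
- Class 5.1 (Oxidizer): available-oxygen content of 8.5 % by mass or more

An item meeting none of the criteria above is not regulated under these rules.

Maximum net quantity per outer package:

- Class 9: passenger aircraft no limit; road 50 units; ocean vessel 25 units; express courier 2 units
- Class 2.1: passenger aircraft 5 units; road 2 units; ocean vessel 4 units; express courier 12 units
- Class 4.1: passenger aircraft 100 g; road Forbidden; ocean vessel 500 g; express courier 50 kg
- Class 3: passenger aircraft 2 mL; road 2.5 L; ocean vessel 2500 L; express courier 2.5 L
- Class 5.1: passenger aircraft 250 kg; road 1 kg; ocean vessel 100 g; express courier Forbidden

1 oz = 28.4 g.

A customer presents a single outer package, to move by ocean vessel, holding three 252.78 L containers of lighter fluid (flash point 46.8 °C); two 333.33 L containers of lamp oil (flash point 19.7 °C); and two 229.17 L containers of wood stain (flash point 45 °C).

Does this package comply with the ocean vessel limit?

Yes

Flash point 46.8 °C meets the Class 3 criterion (Flammable Liquid), so the lighter fluid is Class 3.
The lamp oil has flash point 19.7 °C, which is ≤ 60.5 °C, so it is Class 3 (Flammable Liquid).
Wood stain: flash point 45 °C ≤ 60.5 °C → Class 3 (Flammable Liquid).
Total Class 3: (three 252.78 L containers = 758.34 L) + (two 333.33 L containers = 666.66 L) + (two 229.17 L containers = 458.34 L) = 1883.34 L.
1883.34 L is within the ocean vessel limit of 2500 L for Class 3.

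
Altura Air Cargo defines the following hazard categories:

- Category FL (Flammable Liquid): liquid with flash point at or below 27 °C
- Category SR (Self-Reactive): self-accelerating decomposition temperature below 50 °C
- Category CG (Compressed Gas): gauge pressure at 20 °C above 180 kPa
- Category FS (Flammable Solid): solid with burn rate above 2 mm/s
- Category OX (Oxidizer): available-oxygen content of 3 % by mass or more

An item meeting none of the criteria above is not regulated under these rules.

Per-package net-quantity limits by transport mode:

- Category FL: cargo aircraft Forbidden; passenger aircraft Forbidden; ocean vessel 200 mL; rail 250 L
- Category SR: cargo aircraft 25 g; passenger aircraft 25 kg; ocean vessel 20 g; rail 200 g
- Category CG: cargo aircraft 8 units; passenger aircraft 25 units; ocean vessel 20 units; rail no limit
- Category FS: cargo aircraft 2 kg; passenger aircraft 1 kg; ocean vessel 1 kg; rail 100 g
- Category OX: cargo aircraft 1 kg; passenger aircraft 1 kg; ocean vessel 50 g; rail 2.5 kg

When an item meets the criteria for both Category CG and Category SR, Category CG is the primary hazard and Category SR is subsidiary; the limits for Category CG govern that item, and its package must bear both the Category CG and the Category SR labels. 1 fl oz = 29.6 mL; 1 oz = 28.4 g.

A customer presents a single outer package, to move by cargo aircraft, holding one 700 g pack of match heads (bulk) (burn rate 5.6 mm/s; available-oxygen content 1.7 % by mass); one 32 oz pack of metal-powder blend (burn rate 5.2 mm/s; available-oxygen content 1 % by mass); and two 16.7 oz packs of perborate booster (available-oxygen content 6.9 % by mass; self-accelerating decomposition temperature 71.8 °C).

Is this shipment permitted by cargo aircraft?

Burn rate 5.6 mm/s meets the Category FS criterion (Flammable Solid), so the match heads (bulk) are Category FS.
The metal-powder blend has burn rate 5.2 mm/s, which is > 2 mm/s, so it is Category FS (Flammable Solid).
Available-oxygen content 6.9 % by mass meets the Category OX criterion (Oxidizer), so the perborate booster is Category OX.
Category OX quantity: two 16.7 oz packs = 948.56 g.
948.56 g is within the cargo aircraft limit of 1 kg for Category OX.
Total Category FS: 700 g + (one 32 oz pack = 908.8 g) = 1608.8 g.
1608.8 g is within the cargo aircraft limit of 2 kg for Category FS.
Every hazard category is within its cargo aircraft limit and no segregation rule is violated.

Yes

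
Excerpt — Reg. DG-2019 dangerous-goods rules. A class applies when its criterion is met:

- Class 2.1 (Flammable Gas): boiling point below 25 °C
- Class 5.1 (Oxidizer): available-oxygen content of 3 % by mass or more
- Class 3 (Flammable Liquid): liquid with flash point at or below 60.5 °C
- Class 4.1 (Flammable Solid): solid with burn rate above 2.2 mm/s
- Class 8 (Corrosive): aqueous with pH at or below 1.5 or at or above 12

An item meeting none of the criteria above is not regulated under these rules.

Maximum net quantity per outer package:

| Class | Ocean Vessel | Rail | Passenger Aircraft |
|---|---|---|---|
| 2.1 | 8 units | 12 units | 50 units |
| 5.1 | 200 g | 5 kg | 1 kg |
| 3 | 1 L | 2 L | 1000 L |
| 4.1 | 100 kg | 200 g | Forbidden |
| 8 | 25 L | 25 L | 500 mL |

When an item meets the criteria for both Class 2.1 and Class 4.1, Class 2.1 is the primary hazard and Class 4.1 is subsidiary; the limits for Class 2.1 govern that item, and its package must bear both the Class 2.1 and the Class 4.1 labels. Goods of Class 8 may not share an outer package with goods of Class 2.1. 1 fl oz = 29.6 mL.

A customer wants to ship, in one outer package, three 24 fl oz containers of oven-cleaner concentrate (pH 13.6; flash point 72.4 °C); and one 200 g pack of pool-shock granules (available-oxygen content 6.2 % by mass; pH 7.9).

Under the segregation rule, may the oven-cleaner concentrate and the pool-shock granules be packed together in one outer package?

With pH 13.6 (≥ 12), the oven-cleaner concentrate falls in Class 8.
Available-oxygen content 6.2 % by mass meets the Class 5.1 criterion (Oxidizer), so the pool-shock granules are Class 5.1.
No segregation rule bars Class 8 with Class 5.1.

Yes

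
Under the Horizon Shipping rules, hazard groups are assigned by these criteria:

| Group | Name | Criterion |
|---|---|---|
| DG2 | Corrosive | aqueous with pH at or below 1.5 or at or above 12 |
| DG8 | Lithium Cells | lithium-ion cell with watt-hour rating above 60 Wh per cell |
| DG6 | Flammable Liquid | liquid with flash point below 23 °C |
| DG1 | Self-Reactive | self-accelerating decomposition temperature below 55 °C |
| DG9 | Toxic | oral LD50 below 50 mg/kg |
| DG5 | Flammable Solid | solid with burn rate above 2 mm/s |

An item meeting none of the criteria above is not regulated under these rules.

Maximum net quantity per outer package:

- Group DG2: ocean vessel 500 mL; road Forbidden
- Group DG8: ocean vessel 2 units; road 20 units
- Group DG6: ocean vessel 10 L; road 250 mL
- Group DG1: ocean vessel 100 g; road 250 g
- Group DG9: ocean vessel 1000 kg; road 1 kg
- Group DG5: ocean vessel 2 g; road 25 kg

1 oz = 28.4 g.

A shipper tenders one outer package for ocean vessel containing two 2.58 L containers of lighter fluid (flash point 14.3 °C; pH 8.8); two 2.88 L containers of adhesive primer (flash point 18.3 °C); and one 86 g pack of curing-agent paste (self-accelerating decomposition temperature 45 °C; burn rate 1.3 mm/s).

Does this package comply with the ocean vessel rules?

No

The lighter fluid has flash point 14.3 °C, which is < 23 °C, so it is Group DG6 (Flammable Liquid).
The adhesive primer has flash point 18.3 °C, which is < 23 °C, so it is Group DG6 (Flammable Liquid).
With self-accelerating decomposition temperature 45 °C (< 55 °C), the curing-agent paste falls in Group DG1.
Group DG6 net quantity: (two 2.58 L containers = 5.16 L) + (two 2.88 L containers = 5.76 L) = 10.92 L.
That exceeds the Group DG6 ocean vessel limit of 10 L.
Group DG1 quantity: 86 g.
86 g is within the ocean vessel limit of 100 g for Group DG1.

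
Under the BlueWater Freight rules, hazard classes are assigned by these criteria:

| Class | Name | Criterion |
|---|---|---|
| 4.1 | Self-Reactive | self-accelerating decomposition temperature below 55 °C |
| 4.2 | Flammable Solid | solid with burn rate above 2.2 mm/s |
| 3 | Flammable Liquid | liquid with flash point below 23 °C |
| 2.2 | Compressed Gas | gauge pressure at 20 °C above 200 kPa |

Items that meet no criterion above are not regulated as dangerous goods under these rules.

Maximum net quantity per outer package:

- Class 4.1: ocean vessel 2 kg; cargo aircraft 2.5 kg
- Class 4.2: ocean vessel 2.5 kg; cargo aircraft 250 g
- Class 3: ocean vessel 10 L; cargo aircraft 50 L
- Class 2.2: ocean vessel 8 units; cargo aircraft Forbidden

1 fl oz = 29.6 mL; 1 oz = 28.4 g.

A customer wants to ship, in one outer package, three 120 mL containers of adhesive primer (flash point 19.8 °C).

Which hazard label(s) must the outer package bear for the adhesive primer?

Class 3

Adhesive primer: flash point 19.8 °C < 23 °C → Class 3 (Flammable Liquid).
Only the Class 3 label is required.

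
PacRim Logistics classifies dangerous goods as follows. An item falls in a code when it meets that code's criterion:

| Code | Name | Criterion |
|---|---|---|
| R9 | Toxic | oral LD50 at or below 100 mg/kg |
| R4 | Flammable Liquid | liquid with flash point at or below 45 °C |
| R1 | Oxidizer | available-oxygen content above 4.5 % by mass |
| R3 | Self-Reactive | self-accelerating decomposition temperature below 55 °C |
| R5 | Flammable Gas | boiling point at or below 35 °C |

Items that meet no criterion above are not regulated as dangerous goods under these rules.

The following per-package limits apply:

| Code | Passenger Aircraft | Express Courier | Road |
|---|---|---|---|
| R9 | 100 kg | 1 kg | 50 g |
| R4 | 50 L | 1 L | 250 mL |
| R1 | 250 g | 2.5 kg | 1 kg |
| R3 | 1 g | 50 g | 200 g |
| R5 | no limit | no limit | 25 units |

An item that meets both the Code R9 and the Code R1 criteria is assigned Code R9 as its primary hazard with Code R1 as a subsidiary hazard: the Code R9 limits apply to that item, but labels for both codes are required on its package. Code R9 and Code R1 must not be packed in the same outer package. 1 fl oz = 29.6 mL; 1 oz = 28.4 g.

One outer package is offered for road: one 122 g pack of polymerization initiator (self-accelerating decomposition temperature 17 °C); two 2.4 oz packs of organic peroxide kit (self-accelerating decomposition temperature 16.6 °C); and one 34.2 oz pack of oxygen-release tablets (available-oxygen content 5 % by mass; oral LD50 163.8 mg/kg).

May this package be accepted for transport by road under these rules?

With self-accelerating decomposition temperature 17 °C (< 55 °C), the polymerization initiator falls in Code R3.
Organic peroxide kit: self-accelerating decomposition temperature 16.6 °C < 55 °C → Code R3 (Self-Reactive).
With available-oxygen content 5 % by mass (> 4.5 % by mass), the oxygen-release tablets fall in Code R1.
Code R1 quantity: one 34.2 oz pack = 971.28 g.
That is within the Code R1 road limit of 1 kg.
Code R3 net quantity: 122 g + (two 2.4 oz packs = 136.32 g) = 258.32 g.
258.32 g exceeds the road limit of 200 g for Code R3.
The segregation rule (Code R9 with Code R1) does not apply to Code R1 with Code R3.

No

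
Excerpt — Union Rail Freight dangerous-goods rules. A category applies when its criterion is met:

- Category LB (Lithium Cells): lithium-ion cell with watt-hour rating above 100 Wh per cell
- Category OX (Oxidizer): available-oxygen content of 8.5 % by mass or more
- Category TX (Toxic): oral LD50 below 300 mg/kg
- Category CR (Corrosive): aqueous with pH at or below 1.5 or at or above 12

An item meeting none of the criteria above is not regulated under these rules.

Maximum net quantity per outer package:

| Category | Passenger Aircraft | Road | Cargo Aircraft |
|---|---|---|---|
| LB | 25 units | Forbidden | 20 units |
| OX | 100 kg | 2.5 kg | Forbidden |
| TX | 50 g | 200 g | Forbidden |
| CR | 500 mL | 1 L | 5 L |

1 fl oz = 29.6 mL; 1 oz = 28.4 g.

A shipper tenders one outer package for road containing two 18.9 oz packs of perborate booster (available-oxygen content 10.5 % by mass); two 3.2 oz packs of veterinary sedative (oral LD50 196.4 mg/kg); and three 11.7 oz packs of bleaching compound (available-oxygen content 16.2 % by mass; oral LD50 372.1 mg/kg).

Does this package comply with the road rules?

Available-oxygen content 10.5 % by mass meets the Category OX criterion (Oxidizer), so the perborate booster is Category OX.
With oral LD50 196.4 mg/kg (< 300 mg/kg), the veterinary sedative falls in Category TX.
Available-oxygen content 16.2 % by mass meets the Category OX criterion (Oxidizer), so the bleaching compound is Category OX.
Category OX net quantity: (two 18.9 oz packs = 1073.52 g) + (three 11.7 oz packs = 996.84 g) = 2070.36 g.
That is within the Category OX road limit of 2.5 kg.
Category TX quantity: two 3.2 oz packs = 181.76 g.
181.76 g ≤ 200 g (road limit, Category TX) — within limit.
Every hazard category is within its road limit and no segregation rule is violated.

Yes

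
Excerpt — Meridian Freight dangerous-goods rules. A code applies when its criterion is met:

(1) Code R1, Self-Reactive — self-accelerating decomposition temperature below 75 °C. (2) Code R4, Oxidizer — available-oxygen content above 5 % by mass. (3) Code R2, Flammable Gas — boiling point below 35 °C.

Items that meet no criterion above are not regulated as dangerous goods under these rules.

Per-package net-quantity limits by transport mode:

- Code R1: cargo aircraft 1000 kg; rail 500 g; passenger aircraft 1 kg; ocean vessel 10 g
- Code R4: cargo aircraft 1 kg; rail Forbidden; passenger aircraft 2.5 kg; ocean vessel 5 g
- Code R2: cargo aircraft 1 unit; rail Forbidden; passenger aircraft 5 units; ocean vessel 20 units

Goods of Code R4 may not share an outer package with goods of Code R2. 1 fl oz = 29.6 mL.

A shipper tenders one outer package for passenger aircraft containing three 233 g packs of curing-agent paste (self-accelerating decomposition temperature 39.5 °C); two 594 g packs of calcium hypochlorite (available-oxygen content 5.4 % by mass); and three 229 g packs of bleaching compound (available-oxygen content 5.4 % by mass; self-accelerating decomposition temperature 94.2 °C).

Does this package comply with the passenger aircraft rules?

Yes

The curing-agent paste has self-accelerating decomposition temperature 39.5 °C, which is < 75 °C, so it is Code R1 (Self-Reactive).
Available-oxygen content 5.4 % by mass meets the Code R4 criterion (Oxidizer), so the calcium hypochlorite is Code R4.
With available-oxygen content 5.4 % by mass (> 5 % by mass), the bleaching compound falls in Code R4.
Code R4 net quantity: (two 594 g packs = 1.188 kg) + (three 229 g packs = 687 g) = 1.875 kg.
1.875 kg ≤ 2.5 kg (passenger aircraft limit, Code R4) — within limit.
Code R1 quantity: three 233 g packs = 699 g.
699 g ≤ 1 kg (passenger aircraft limit, Code R1) — within limit.
The segregation rule (Code R4 with Code R2) does not apply to Code R4 with Code R1.
Every hazard code is within its passenger aircraft limit and no segregation rule is violated.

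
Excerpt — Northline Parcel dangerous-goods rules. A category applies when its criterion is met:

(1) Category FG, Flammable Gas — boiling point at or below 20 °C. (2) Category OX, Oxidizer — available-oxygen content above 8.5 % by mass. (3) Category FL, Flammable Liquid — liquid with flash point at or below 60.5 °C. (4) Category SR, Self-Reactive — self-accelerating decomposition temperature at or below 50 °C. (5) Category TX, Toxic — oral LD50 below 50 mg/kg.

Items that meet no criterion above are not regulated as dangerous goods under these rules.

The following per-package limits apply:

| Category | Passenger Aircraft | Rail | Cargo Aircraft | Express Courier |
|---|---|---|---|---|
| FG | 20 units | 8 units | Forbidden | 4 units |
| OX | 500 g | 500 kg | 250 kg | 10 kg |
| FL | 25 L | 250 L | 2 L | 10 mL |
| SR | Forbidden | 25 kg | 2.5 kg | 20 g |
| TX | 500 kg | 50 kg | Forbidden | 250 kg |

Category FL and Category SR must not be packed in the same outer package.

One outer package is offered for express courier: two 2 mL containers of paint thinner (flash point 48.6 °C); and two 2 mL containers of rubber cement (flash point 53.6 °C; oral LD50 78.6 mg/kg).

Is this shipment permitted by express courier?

Yes

With flash point 48.6 °C (≤ 60.5 °C), the paint thinner falls in Category FL.
Flash point 53.6 °C meets the Category FL criterion (Flammable Liquid), so the rubber cement is Category FL.
Total Category FL: (two 2 mL containers = 4 mL) + (two 2 mL containers = 4 mL) = 8 mL.
8 mL ≤ 10 mL (express courier limit, Category FL) — within limit.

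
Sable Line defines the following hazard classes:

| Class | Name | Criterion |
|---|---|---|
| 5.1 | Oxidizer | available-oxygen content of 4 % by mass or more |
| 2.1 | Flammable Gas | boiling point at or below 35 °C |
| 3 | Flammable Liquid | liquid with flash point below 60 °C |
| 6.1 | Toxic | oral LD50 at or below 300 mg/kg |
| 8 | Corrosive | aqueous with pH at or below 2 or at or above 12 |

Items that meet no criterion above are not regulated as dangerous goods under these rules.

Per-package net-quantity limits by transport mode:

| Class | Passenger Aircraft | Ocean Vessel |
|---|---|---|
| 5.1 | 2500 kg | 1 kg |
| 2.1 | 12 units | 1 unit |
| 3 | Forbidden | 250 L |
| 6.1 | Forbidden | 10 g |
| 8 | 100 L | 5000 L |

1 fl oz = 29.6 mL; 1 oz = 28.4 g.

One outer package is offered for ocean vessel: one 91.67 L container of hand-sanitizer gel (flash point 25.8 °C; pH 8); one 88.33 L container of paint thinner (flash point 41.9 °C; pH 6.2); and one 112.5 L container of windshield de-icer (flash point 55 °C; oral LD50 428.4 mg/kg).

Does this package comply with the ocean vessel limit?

No

Hand-sanitizer gel: flash point 25.8 °C < 60 °C → Class 3 (Flammable Liquid).
Paint thinner: flash point 41.9 °C < 60 °C → Class 3 (Flammable Liquid).
Flash point 55 °C meets the Class 3 criterion (Flammable Liquid), so the windshield de-icer is Class 3.
Class 3 net quantity: 91.67 L + 88.33 L + 112.5 L = 292.5 L.
292.5 L exceeds the ocean vessel limit of 250 L for Class 3.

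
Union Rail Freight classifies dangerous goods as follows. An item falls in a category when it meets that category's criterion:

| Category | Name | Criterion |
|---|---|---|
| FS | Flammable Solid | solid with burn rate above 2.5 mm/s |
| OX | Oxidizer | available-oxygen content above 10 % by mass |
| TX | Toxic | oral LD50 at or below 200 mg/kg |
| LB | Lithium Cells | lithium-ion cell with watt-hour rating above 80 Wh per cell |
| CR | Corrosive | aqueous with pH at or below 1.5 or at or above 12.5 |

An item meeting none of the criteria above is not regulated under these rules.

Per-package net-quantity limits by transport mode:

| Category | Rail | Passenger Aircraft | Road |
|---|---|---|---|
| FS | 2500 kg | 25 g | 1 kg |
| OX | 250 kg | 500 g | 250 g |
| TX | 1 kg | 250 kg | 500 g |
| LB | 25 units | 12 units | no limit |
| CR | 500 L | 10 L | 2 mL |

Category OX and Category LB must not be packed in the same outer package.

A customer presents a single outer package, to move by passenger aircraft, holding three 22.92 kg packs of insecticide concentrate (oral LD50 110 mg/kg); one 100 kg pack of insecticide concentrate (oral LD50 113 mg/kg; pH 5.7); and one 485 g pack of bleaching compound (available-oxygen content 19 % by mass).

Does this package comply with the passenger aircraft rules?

Yes

With oral LD50 110 mg/kg (≤ 200 mg/kg), the insecticide concentrate falls in Category TX.
The insecticide concentrate has oral LD50 113 mg/kg, which is ≤ 200 mg/kg, so it is Category TX (Toxic).
Bleaching compound: available-oxygen content 19 % by mass > 10 % by mass → Category OX (Oxidizer).
Category OX quantity: 485 g.
485 g ≤ 500 g (passenger aircraft limit, Category OX) — within limit.
Total Category TX: (three 22.92 kg packs = 68.76 kg) + 100 kg = 168.76 kg.
168.76 kg is within the passenger aircraft limit of 250 kg for Category TX.
The segregation rule (Category OX with Category LB) does not apply to Category OX with Category TX.
Every hazard category is within its passenger aircraft limit and no segregation rule is violated.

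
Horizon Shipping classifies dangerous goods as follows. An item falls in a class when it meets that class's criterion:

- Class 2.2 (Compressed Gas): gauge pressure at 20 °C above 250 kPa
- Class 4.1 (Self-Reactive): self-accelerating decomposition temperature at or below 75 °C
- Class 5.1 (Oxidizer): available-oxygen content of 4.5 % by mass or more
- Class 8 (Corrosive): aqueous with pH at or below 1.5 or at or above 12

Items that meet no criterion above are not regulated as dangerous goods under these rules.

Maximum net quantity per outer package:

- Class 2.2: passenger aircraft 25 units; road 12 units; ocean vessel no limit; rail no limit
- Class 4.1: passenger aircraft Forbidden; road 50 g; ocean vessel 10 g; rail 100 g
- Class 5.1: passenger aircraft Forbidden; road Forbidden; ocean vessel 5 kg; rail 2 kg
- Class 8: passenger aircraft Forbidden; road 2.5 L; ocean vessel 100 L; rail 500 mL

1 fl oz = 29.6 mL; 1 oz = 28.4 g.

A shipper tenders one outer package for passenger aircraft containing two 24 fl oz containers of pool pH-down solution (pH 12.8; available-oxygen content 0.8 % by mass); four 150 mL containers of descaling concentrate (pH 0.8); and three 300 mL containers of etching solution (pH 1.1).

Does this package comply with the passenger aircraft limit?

Pool pH-down solution: pH 12.8 ≥ 12 → Class 8 (Corrosive).
Descaling concentrate: pH 0.8 ≤ 1.5 → Class 8 (Corrosive).
With pH 1.1 (≤ 1.5), the etching solution falls in Class 8.
Class 8 net quantity: (two 24 fl oz containers = 1420.8 mL) + (four 150 mL containers = 600 mL) + (three 300 mL containers = 900 mL) = 2920.8 mL.
Class 8 is Forbidden by passenger aircraft.

No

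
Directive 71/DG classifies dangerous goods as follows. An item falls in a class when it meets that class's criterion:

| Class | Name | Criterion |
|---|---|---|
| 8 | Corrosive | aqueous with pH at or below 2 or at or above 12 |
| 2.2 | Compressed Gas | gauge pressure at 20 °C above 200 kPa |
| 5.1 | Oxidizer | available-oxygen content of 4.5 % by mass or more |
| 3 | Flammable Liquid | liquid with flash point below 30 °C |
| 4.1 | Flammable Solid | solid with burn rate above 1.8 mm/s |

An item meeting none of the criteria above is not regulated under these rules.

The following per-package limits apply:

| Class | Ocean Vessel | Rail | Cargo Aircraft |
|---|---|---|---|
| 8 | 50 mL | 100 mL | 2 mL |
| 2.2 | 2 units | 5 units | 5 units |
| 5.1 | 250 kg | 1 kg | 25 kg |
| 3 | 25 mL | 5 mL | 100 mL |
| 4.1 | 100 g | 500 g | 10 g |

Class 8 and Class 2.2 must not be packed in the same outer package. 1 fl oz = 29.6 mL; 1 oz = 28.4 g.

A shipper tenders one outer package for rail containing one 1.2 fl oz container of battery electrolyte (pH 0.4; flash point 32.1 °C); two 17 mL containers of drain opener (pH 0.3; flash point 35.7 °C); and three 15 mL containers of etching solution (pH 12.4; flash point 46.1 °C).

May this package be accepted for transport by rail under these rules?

No

pH 0.4 meets the Class 8 criterion (Corrosive), so the battery electrolyte is Class 8.
The drain opener has pH 0.3, which is ≤ 2, so it is Class 8 (Corrosive).
With pH 12.4 (≥ 12), the etching solution falls in Class 8.
Total Class 8: (one 1.2 fl oz container = 35.52 mL) + (two 17 mL containers = 34 mL) + (three 15 mL containers = 45 mL) = 114.52 mL.
114.52 mL > 100 mL (rail limit, Class 8) — over the limit.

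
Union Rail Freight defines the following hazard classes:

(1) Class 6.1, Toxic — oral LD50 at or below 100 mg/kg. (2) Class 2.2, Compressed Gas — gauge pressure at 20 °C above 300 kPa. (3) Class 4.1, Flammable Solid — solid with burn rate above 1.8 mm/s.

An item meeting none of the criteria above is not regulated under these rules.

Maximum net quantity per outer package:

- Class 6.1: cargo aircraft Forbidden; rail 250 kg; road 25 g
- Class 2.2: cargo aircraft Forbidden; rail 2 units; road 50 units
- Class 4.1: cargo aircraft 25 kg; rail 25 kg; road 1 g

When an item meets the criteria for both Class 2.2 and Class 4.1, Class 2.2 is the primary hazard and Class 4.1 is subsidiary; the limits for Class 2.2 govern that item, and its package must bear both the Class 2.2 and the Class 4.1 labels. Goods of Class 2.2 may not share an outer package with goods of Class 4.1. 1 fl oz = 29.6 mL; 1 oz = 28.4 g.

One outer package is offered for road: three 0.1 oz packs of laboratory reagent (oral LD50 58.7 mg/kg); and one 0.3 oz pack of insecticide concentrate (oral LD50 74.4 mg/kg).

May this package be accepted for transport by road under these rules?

The laboratory reagent has oral LD50 58.7 mg/kg, which is ≤ 100 mg/kg, so it is Class 6.1 (Toxic).
Insecticide concentrate: oral LD50 74.4 mg/kg ≤ 100 mg/kg → Class 6.1 (Toxic).
Total Class 6.1: (three 0.1 oz packs = 8.52 g) + (one 0.3 oz pack = 8.52 g) = 17.04 g.
17.04 g is within the road limit of 25 g for Class 6.1.

Yes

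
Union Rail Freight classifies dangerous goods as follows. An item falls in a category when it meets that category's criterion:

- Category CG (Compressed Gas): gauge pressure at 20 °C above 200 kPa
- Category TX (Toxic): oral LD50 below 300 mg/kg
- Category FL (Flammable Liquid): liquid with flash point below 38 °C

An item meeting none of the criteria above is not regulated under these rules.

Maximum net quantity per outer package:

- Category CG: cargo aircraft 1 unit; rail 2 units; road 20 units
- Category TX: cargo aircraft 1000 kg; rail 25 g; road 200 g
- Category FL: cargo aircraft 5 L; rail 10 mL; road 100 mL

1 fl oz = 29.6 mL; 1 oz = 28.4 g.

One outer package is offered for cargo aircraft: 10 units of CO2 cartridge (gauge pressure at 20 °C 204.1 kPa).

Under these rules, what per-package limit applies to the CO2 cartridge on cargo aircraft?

With gauge pressure at 20 °C 204.1 kPa (> 200 kPa), the CO2 cartridge falls in Category CG.
The cargo aircraft limit for Category CG is 1 unit.

1 unit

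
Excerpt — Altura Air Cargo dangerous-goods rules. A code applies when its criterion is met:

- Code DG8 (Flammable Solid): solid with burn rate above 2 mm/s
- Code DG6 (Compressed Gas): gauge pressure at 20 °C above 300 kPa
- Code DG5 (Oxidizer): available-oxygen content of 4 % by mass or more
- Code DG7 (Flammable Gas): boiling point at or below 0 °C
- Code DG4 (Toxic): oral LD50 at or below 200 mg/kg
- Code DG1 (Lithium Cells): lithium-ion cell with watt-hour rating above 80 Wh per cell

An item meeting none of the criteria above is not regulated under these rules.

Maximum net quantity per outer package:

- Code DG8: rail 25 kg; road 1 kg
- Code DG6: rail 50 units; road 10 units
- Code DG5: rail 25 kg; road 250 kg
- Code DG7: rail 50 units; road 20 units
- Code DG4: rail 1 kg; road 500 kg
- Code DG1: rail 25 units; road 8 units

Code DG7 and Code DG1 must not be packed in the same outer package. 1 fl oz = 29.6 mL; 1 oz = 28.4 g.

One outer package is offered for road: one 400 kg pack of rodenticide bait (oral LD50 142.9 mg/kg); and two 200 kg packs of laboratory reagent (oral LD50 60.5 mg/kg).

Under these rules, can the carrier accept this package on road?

Oral LD50 142.9 mg/kg meets the Code DG4 criterion (Toxic), so the rodenticide bait is Code DG4.
The laboratory reagent has oral LD50 60.5 mg/kg, which is ≤ 200 mg/kg, so it is Code DG4 (Toxic).
Code DG4 net quantity: 400 kg + (two 200 kg packs = 400 kg) = 800 kg.
800 kg exceeds the road limit of 500 kg for Code DG4.

No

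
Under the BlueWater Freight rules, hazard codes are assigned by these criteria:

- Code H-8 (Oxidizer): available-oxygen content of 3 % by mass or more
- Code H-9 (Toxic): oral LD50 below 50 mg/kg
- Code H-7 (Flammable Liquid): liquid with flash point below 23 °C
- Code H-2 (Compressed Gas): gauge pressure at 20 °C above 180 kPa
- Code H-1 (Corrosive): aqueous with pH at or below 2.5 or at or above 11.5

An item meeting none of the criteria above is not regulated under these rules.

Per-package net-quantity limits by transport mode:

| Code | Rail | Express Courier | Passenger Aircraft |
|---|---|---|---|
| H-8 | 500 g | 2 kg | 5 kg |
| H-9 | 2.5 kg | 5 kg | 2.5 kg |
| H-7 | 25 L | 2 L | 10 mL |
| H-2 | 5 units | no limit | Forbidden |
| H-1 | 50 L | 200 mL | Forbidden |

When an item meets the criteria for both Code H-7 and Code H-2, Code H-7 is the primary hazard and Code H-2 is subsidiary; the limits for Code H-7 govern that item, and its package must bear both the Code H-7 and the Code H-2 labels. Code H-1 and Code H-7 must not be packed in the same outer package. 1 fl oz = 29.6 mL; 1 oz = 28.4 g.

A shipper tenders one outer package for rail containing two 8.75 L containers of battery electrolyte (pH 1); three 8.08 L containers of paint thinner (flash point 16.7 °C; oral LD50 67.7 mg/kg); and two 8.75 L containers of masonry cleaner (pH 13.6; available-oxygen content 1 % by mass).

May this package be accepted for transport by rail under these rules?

The battery electrolyte has pH 1, which is ≤ 2.5, so it is Code H-1 (Corrosive).
Flash point 16.7 °C meets the Code H-7 criterion (Flammable Liquid), so the paint thinner is Code H-7.
With pH 13.6 (≥ 11.5), the masonry cleaner falls in Code H-1.
Code H-1 net quantity: (two 8.75 L containers = 17.5 L) + (two 8.75 L containers = 17.5 L) = 35 L.
35 L is within the rail limit of 50 L for Code H-1.
Code H-7 quantity: three 8.08 L containers = 24.24 L.
24.24 L is within the rail limit of 25 L for Code H-7.
Code H-1 and Code H-7 may not share an outer package.

No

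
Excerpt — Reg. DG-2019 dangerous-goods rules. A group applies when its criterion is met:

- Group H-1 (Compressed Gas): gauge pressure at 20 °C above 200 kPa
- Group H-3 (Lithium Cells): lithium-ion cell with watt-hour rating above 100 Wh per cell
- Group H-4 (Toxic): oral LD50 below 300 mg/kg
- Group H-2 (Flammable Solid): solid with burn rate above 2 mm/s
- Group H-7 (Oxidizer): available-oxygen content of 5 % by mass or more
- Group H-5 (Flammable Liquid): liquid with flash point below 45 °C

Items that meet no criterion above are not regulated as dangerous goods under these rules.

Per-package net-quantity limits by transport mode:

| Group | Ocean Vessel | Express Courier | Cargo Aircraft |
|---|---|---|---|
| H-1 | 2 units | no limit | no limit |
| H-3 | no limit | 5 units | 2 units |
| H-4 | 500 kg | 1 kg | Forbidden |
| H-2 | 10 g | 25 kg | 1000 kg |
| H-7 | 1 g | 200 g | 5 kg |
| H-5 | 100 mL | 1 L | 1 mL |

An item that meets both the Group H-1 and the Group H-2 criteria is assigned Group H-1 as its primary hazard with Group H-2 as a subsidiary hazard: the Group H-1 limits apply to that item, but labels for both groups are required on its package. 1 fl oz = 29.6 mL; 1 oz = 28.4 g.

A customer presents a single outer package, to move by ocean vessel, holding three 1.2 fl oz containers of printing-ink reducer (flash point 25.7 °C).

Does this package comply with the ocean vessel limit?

No

With flash point 25.7 °C (< 45 °C), the printing-ink reducer falls in Group H-5.
Group H-5 quantity: three 1.2 fl oz containers = 106.56 mL.
106.56 mL > 100 mL (ocean vessel limit, Group H-5) — over the limit.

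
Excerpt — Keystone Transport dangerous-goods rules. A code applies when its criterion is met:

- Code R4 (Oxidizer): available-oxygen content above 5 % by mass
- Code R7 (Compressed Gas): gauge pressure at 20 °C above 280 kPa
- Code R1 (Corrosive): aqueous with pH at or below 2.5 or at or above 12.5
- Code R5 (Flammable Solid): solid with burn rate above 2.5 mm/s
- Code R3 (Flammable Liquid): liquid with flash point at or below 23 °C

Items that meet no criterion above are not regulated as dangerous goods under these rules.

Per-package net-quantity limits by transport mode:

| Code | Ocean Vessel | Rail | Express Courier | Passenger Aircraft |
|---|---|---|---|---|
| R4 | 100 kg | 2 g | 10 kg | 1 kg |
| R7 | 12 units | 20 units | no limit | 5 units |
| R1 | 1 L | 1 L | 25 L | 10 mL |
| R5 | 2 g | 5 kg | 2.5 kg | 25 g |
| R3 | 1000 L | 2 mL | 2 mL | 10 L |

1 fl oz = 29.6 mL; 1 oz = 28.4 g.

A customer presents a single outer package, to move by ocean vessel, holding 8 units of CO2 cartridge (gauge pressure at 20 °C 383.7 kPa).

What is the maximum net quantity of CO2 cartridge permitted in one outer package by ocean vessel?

The CO2 cartridge has gauge pressure at 20 °C 383.7 kPa, which is > 280 kPa, so it is Code R7 (Compressed Gas).
The ocean vessel limit for Code R7 is 12 units.

12 units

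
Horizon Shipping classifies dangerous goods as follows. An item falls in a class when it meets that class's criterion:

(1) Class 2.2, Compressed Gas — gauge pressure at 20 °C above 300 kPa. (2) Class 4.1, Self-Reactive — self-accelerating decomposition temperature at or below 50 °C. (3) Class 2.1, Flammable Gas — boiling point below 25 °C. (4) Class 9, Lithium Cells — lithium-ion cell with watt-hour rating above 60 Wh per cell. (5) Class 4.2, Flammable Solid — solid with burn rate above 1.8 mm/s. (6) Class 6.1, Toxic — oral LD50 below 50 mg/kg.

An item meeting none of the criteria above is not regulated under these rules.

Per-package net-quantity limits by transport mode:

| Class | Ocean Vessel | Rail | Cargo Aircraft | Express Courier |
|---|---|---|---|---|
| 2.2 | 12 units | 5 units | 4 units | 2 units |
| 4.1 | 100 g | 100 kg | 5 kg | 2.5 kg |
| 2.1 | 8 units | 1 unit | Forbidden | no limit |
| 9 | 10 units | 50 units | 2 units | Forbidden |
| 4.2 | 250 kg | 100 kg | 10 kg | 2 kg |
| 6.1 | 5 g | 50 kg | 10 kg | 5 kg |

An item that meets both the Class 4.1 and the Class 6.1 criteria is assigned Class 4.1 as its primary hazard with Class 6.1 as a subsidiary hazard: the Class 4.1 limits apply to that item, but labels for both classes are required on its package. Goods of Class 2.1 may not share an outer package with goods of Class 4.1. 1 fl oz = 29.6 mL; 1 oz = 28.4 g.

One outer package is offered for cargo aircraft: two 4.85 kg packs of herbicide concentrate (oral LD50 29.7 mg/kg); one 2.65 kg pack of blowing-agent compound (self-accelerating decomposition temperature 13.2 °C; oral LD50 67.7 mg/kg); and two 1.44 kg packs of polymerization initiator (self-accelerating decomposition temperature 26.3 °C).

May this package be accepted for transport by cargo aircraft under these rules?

No

Oral LD50 29.7 mg/kg meets the Class 6.1 criterion (Toxic), so the herbicide concentrate is Class 6.1.
With self-accelerating decomposition temperature 13.2 °C (≤ 50 °C), the blowing-agent compound falls in Class 4.1.
With self-accelerating decomposition temperature 26.3 °C (≤ 50 °C), the polymerization initiator falls in Class 4.1.
Total Class 4.1: 2.65 kg + (two 1.44 kg packs = 2.88 kg) = 5.53 kg.
5.53 kg exceeds the cargo aircraft limit of 5 kg for Class 4.1.
Class 6.1 quantity: two 4.85 kg packs = 9.7 kg.
9.7 kg ≤ 10 kg (cargo aircraft limit, Class 6.1) — within limit.
The segregation rule (Class 2.1 with Class 4.1) does not apply to Class 4.1 with Class 6.1.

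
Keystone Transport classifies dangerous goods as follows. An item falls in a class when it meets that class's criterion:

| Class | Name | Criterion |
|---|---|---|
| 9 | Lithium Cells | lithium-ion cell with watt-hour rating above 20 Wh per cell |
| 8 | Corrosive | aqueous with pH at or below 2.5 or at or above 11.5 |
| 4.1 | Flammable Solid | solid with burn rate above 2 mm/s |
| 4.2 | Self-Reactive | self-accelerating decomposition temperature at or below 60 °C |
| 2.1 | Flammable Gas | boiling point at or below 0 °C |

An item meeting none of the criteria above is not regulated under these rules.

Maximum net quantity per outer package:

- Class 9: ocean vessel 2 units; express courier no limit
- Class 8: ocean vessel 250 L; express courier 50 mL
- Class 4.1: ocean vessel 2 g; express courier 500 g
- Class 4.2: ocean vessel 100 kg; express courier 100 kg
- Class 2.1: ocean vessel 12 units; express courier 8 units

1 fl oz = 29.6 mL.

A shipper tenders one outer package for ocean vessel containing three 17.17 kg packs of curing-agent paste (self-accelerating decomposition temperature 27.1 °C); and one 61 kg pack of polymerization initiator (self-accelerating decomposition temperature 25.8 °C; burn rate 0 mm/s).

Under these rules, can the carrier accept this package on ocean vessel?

No

With self-accelerating decomposition temperature 27.1 °C (≤ 60 °C), the curing-agent paste falls in Class 4.2.
With self-accelerating decomposition temperature 25.8 °C (≤ 60 °C), the polymerization initiator falls in Class 4.2.
Class 4.2 net quantity: (three 17.17 kg packs = 51.51 kg) + 61 kg = 112.51 kg.
112.51 kg > 100 kg (ocean vessel limit, Class 4.2) — over the limit.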